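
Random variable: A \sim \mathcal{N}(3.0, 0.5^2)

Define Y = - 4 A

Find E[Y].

For Y = -4A:
E[Y] = -4 * E[A]
E[A] = 3.0 = 3
E[Y] = -4 * 3 = -12

-12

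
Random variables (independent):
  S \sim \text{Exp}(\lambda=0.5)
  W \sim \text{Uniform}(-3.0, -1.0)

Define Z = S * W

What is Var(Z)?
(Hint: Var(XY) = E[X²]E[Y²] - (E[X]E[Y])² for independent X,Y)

Var(XY) = E[X²]E[Y²] - (E[X]E[Y])²
E[S] = 2, Var(S) = 4
E[W] = -2, Var(W) = 0.33333333
E[S²] = 4 + 2² = 8
E[W²] = 0.33333333 + (-2)² = 4.3333333
Var(Z) = 8*4.3333333 - (2*(-2))²
= 34.666667 - 16 = 18.666667

18.666667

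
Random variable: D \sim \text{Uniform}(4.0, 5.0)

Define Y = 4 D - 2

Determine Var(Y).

For Y = aD + b: Var(Y) = a² * Var(D)
Var(D) = (5 - 4)^2/12 = 0.083333333
Var(Y) = 4² * 0.083333333 = 16 * 0.083333333 = 1.3333333

1.3333333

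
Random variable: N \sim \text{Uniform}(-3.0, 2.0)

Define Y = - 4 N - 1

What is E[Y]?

For Y = -4N - 1:
E[Y] = -4 * E[N] - 1
E[N] = (-3 + 2)/2 = -0.5
E[Y] = -4 * (-0.5) - 1 = 1

1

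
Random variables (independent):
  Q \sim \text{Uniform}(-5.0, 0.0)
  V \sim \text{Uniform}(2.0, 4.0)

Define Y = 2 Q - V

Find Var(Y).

For independent RVs: Var(aX + bY) = a²Var(X) + b²Var(Y)
Var(Q) = 2.0833333
Var(V) = 0.33333333
Var(Y) = 2²*2.0833333 + (-1)²*0.33333333
= 4*2.0833333 + 1*0.33333333 = 8.6666667

8.6666667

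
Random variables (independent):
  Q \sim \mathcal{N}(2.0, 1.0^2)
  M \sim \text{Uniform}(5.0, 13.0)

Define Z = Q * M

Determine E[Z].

For independent RVs: E[XY] = E[X]*E[Y]
E[Q] = 2
E[M] = 9
E[Z] = 2 * 9 = 18

18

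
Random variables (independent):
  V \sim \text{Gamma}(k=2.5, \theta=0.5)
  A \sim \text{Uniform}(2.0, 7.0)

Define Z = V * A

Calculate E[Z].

For independent RVs: E[XY] = E[X]*E[Y]
E[V] = 1.25
E[A] = 4.5
E[Z] = 1.25 * 4.5 = 5.625

5.625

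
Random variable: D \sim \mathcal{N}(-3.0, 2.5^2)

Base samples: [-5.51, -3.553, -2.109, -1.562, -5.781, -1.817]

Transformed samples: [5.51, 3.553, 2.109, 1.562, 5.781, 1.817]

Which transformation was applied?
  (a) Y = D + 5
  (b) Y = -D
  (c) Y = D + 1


Checking option (b) Y = -D:
  D = -5.51 -> Y = 5.51 ✓
  D = -3.553 -> Y = 3.553 ✓
  D = -2.109 -> Y = 2.109 ✓
All samples match this transformation.

(b) -D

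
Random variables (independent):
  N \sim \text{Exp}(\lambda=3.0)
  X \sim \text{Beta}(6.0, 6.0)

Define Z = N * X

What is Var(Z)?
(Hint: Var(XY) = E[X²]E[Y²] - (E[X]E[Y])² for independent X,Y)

Var(XY) = E[X²]E[Y²] - (E[X]E[Y])²
E[N] = 0.33333333, Var(N) = 0.11111111
E[X] = 0.5, Var(X) = 0.019230769
E[N²] = 0.11111111 + 0.33333333² = 0.22222222
E[X²] = 0.019230769 + 0.5² = 0.26923077
Var(Z) = 0.22222222*0.26923077 - (0.33333333*0.5)²
= 0.05982906 - 0.027777778 = 0.032051282

0.032051282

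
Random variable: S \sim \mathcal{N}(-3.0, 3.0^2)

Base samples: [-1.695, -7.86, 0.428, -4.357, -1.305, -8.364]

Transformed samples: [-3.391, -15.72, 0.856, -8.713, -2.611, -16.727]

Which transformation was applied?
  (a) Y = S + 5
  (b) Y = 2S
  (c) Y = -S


Checking option (b) Y = 2S:
  S = -1.695 -> Y = -3.391 ✓
  S = -7.86 -> Y = -15.72 ✓
  S = 0.428 -> Y = 0.856 ✓
All samples match this transformation.

(b) 2S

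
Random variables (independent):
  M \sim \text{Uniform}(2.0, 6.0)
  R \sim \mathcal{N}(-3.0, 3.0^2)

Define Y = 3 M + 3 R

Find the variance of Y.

For independent RVs: Var(aX + bY) = a²Var(X) + b²Var(Y)
Var(M) = 1.3333333
Var(R) = 9
Var(Y) = 3²*1.3333333 + 3²*9
= 9*1.3333333 + 9*9 = 93

93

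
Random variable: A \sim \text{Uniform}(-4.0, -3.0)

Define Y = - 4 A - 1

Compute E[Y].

For Y = -4A - 1:
E[Y] = -4 * E[A] - 1
E[A] = (-4 - 3)/2 = -3.5
E[Y] = -4 * (-3.5) - 1 = 13

13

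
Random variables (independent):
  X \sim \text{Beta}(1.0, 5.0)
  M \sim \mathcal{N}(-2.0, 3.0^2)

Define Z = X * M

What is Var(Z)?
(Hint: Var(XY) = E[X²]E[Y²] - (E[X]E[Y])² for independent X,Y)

Var(XY) = E[X²]E[Y²] - (E[X]E[Y])²
E[X] = 0.16666667, Var(X) = 0.01984127
E[M] = -2, Var(M) = 9
E[X²] = 0.01984127 + 0.16666667² = 0.047619048
E[M²] = 9 + (-2)² = 13
Var(Z) = 0.047619048*13 - (0.16666667*(-2))²
= 0.61904762 - 0.11111111 = 0.50793651

0.50793651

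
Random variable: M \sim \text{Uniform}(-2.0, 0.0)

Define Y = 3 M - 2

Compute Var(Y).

For Y = aM + b: Var(Y) = a² * Var(M)
Var(M) = (0 + 2)^2/12 = 0.33333333
Var(Y) = 3² * 0.33333333 = 9 * 0.33333333 = 3

3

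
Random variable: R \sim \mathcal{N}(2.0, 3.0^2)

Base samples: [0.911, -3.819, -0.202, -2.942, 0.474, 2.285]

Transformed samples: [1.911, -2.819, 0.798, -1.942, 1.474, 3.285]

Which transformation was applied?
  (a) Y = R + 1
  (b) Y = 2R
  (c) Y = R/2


Checking option (a) Y = R + 1:
  R = 0.911 -> Y = 1.911 ✓
  R = -3.819 -> Y = -2.819 ✓
  R = -0.202 -> Y = 0.798 ✓
All samples match this transformation.

(a) R + 1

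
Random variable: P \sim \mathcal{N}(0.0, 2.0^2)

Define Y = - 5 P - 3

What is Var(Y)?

For Y = aP + b: Var(Y) = a² * Var(P)
Var(P) = 2.0^2 = 4
Var(Y) = (-5)² * 4 = 25 * 4 = 100

100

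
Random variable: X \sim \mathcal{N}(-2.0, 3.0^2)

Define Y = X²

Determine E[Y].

E[X²] = Var(X) + (E[X])² = 9 + 4 = 13

13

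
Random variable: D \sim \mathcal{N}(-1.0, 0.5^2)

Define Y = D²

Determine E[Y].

Using E[X²] = Var(X) + (E[X])²:
E[D] = -1
Var(D) = 0.5^2 = 0.25
E[D²] = 0.25 + (-1)² = 0.25 + 1 = 1.25

1.25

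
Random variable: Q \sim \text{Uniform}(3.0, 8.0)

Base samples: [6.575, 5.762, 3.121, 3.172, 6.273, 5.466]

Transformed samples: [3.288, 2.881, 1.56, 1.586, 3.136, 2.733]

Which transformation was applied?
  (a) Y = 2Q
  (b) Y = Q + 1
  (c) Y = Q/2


Checking option (c) Y = Q/2:
  Q = 6.575 -> Y = 3.288 ✓
  Q = 5.762 -> Y = 2.881 ✓
  Q = 3.121 -> Y = 1.56 ✓
All samples match this transformation.

(c) Q/2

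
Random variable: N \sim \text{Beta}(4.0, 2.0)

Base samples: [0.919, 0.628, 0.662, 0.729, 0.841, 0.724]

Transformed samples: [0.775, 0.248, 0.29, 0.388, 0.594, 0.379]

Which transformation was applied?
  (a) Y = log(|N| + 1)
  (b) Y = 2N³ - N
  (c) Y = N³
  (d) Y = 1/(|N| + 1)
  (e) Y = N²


Checking option (c) Y = N³:
  N = 0.919 -> Y = 0.775 ✓
  N = 0.628 -> Y = 0.248 ✓
  N = 0.662 -> Y = 0.29 ✓
All samples match this transformation.

(c) N³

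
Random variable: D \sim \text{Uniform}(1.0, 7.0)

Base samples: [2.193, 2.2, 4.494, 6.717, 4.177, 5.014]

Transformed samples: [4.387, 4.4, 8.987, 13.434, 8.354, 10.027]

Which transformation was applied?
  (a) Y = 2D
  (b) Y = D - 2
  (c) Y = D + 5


Checking option (a) Y = 2D:
  D = 2.193 -> Y = 4.387 ✓
  D = 2.2 -> Y = 4.4 ✓
  D = 4.494 -> Y = 8.987 ✓
All samples match this transformation.

(a) 2D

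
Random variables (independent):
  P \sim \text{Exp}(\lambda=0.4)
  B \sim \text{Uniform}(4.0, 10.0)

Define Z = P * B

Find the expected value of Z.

For independent RVs: E[XY] = E[X]*E[Y]
E[P] = 2.5
E[B] = 7
E[Z] = 2.5 * 7 = 17.5

17.5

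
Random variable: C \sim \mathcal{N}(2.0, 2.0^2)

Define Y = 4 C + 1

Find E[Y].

For Y = 4C + 1:
E[Y] = 4 * E[C] + 1
E[C] = 2.0 = 2
E[Y] = 4 * 2 + 1 = 9

9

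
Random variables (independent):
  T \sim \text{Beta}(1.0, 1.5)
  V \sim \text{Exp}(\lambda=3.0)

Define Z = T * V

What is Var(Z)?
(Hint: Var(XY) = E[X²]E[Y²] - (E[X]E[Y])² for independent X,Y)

Var(XY) = E[X²]E[Y²] - (E[X]E[Y])²
E[T] = 0.4, Var(T) = 0.068571429
E[V] = 0.33333333, Var(V) = 0.11111111
E[T²] = 0.068571429 + 0.4² = 0.22857143
E[V²] = 0.11111111 + 0.33333333² = 0.22222222
Var(Z) = 0.22857143*0.22222222 - (0.4*0.33333333)²
= 0.050793651 - 0.017777778 = 0.033015873

0.033015873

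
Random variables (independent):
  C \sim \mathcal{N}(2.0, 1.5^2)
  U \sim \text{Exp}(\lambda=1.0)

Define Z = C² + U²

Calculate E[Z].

E[Z] = E[C²] + E[U²]
E[C²] = Var(C) + E[C]² = 2.25 + 4 = 6.25
E[U²] = Var(U) + E[U]² = 1 + 1 = 2
E[Z] = 6.25 + 2 = 8.25

8.25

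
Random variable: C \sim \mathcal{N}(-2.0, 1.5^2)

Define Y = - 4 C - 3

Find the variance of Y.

For Y = aC + b: Var(Y) = a² * Var(C)
Var(C) = 1.5^2 = 2.25
Var(Y) = (-4)² * 2.25 = 16 * 2.25 = 36

36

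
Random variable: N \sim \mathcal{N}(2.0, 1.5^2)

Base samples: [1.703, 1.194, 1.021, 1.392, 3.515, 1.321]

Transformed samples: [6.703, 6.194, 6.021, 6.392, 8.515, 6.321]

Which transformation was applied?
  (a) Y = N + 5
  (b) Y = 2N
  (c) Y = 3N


Checking option (a) Y = N + 5:
  N = 1.703 -> Y = 6.703 ✓
  N = 1.194 -> Y = 6.194 ✓
  N = 1.021 -> Y = 6.021 ✓
All samples match this transformation.

(a) N + 5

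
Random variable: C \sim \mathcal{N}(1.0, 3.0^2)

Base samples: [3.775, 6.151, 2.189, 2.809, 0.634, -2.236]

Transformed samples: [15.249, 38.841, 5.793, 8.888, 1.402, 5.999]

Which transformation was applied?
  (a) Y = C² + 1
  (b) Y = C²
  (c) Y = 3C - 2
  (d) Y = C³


Checking option (a) Y = C² + 1:
  C = 3.775 -> Y = 15.249 ✓
  C = 6.151 -> Y = 38.841 ✓
  C = 2.189 -> Y = 5.793 ✓
All samples match this transformation.

(a) C² + 1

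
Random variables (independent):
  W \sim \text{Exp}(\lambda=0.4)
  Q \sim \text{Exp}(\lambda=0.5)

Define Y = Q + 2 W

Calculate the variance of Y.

For independent RVs: Var(aX + bY) = a²Var(X) + b²Var(Y)
Var(W) = 6.25
Var(Q) = 4
Var(Y) = 2²*6.25 + 1²*4
= 4*6.25 + 1*4 = 29

29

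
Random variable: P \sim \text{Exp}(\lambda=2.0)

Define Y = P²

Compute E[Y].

Using E[X²] = Var(X) + (E[X])²:
E[P] = 0.5
Var(P) = 1/2.0^2 = 0.25
E[P²] = 0.25 + 0.5² = 0.25 + 0.25 = 0.5

0.5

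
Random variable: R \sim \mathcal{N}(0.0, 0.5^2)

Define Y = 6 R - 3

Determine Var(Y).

For Y = aR + b: Var(Y) = a² * Var(R)
Var(R) = 0.5^2 = 0.25
Var(Y) = 6² * 0.25 = 36 * 0.25 = 9

9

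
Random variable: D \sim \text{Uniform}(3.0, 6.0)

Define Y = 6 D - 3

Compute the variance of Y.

For Y = aD + b: Var(Y) = a² * Var(D)
Var(D) = (6 - 3)^2/12 = 0.75
Var(Y) = 6² * 0.75 = 36 * 0.75 = 27

27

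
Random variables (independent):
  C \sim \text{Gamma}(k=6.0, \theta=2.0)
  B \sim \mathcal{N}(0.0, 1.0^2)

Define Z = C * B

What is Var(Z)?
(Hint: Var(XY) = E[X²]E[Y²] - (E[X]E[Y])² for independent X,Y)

Var(XY) = E[X²]E[Y²] - (E[X]E[Y])²
E[C] = 12, Var(C) = 24
E[B] = 0, Var(B) = 1
E[C²] = 24 + 12² = 168
E[B²] = 1 + 0² = 1
Var(Z) = 168*1 - (12*0)²
= 168 - 0 = 168

168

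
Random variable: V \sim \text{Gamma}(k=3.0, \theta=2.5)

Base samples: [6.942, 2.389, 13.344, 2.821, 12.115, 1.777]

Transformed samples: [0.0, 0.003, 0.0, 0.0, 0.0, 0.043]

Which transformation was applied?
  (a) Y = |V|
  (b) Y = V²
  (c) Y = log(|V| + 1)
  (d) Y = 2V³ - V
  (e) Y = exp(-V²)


Checking option (e) Y = exp(-V²):
  V = 6.942 -> Y = 0.0 ✓
  V = 2.389 -> Y = 0.003 ✓
  V = 13.344 -> Y = 0.0 ✓
All samples match this transformation.

(e) exp(-V²)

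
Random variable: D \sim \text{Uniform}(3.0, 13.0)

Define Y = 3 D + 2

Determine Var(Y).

For Y = aD + b: Var(Y) = a² * Var(D)
Var(D) = (13 - 3)^2/12 = 8.3333333
Var(Y) = 3² * 8.3333333 = 9 * 8.3333333 = 75

75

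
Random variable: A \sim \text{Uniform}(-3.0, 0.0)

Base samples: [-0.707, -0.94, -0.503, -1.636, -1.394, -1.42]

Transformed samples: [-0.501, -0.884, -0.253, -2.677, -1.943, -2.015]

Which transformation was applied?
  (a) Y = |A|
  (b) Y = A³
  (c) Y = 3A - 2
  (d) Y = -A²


Checking option (d) Y = -A²:
  A = -0.707 -> Y = -0.501 ✓
  A = -0.94 -> Y = -0.884 ✓
  A = -0.503 -> Y = -0.253 ✓
All samples match this transformation.

(d) -A²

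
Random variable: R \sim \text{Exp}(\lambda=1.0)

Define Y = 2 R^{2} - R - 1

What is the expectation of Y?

E[Y] = 2*E[R²] - 1*E[R] - 1
E[R] = 1
E[R²] = Var(R) + (E[R])² = 1 + 1 = 2
E[Y] = 2*2 - 1*1 - 1 = 2

2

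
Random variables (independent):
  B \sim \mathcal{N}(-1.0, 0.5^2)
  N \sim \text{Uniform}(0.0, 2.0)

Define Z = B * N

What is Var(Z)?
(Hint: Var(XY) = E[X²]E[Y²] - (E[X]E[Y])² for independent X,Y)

Var(XY) = E[X²]E[Y²] - (E[X]E[Y])²
E[B] = -1, Var(B) = 0.25
E[N] = 1, Var(N) = 0.33333333
E[B²] = 0.25 + (-1)² = 1.25
E[N²] = 0.33333333 + 1² = 1.3333333
Var(Z) = 1.25*1.3333333 - (-1*1)²
= 1.6666667 - 1 = 0.66666667

0.66666667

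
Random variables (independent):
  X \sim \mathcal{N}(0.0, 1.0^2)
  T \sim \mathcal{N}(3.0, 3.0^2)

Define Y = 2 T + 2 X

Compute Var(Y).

For independent RVs: Var(aX + bY) = a²Var(X) + b²Var(Y)
Var(X) = 1
Var(T) = 9
Var(Y) = 2²*1 + 2²*9
= 4*1 + 4*9 = 40

40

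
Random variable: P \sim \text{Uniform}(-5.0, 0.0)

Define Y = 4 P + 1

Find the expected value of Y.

For Y = 4P + 1:
E[Y] = 4 * E[P] + 1
E[P] = (-5 + 0)/2 = -2.5
E[Y] = 4 * (-2.5) + 1 = -9

-9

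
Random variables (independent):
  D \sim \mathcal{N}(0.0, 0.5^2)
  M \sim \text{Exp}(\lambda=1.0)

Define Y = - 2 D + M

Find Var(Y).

For independent RVs: Var(aX + bY) = a²Var(X) + b²Var(Y)
Var(D) = 0.25
Var(M) = 1
Var(Y) = (-2)²*0.25 + 1²*1
= 4*0.25 + 1*1 = 2

2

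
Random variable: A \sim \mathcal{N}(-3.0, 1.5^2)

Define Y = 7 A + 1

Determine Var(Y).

For Y = aA + b: Var(Y) = a² * Var(A)
Var(A) = 1.5^2 = 2.25
Var(Y) = 7² * 2.25 = 49 * 2.25 = 110.25

110.25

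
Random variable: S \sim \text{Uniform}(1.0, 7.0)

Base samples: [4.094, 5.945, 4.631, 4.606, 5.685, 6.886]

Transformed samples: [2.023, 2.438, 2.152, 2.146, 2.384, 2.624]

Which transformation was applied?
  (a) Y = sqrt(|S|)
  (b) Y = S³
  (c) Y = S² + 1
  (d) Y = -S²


Checking option (a) Y = sqrt(|S|):
  S = 4.094 -> Y = 2.023 ✓
  S = 5.945 -> Y = 2.438 ✓
  S = 4.631 -> Y = 2.152 ✓
All samples match this transformation.

(a) sqrt(|S|)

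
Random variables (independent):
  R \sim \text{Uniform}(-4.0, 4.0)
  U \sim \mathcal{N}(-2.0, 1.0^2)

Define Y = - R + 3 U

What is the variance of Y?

For independent RVs: Var(aX + bY) = a²Var(X) + b²Var(Y)
Var(R) = 5.3333333
Var(U) = 1
Var(Y) = (-1)²*5.3333333 + 3²*1
= 1*5.3333333 + 9*1 = 14.333333

14.333333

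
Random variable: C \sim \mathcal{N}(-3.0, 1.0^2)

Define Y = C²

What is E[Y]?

Using E[X²] = Var(X) + (E[X])²:
E[C] = -3
Var(C) = 1.0^2 = 1
E[C²] = 1 + (-3)² = 1 + 9 = 10

10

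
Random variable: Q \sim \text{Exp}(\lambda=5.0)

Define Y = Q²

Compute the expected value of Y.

Using E[X²] = Var(X) + (E[X])²:
E[Q] = 0.2
Var(Q) = 1/5.0^2 = 0.04
E[Q²] = 0.04 + 0.2² = 0.04 + 0.04 = 0.08

0.08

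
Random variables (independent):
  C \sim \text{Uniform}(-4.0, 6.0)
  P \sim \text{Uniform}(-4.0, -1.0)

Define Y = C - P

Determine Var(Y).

For independent RVs: Var(aX + bY) = a²Var(X) + b²Var(Y)
Var(C) = 8.3333333
Var(P) = 0.75
Var(Y) = 1²*8.3333333 + (-1)²*0.75
= 1*8.3333333 + 1*0.75 = 9.0833333

9.0833333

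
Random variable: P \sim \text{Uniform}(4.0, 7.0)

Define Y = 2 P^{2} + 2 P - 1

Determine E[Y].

E[Y] = 2*E[P²] + 2*E[P] - 1
E[P] = 5.5
E[P²] = Var(P) + (E[P])² = 0.75 + 30.25 = 31
E[Y] = 2*31 + 2*5.5 - 1 = 72

72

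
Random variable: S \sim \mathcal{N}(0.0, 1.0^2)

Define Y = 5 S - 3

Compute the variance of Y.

For Y = aS + b: Var(Y) = a² * Var(S)
Var(S) = 1.0^2 = 1
Var(Y) = 5² * 1 = 25 * 1 = 25

25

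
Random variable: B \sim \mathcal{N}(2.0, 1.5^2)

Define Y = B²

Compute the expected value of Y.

Using E[X²] = Var(X) + (E[X])²:
E[B] = 2
Var(B) = 1.5^2 = 2.25
E[B²] = 2.25 + 2² = 2.25 + 4 = 6.25

6.25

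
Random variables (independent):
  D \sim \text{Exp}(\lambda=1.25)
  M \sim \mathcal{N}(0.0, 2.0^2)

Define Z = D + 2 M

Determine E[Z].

E[Z] = 1*E[D] + 2*E[M]
E[D] = 0.8
E[M] = 0
E[Z] = 1*0.8 + 2*0 = 0.8

0.8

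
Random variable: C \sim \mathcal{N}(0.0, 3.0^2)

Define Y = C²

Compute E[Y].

Using E[X²] = Var(X) + (E[X])²:
E[C] = 0
Var(C) = 3.0^2 = 9
E[C²] = 9 + 0² = 9 + 0 = 9

9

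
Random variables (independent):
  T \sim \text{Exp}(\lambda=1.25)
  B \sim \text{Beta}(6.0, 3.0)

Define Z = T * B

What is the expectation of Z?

For independent RVs: E[XY] = E[X]*E[Y]
E[T] = 0.8
E[B] = 0.66666667
E[Z] = 0.8 * 0.66666667 = 0.53333333

0.53333333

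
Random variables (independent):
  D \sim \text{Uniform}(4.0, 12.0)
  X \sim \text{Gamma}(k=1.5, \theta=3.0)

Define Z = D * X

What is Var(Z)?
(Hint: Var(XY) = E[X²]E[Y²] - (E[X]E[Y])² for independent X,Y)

Var(XY) = E[X²]E[Y²] - (E[X]E[Y])²
E[D] = 8, Var(D) = 5.3333333
E[X] = 4.5, Var(X) = 13.5
E[D²] = 5.3333333 + 8² = 69.333333
E[X²] = 13.5 + 4.5² = 33.75
Var(Z) = 69.333333*33.75 - (8*4.5)²
= 2340 - 1296 = 1044

1044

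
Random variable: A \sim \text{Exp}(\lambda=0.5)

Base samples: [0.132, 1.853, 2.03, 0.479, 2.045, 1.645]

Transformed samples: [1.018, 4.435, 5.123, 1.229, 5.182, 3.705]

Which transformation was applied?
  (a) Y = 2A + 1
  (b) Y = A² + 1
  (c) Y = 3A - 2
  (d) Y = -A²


Checking option (b) Y = A² + 1:
  A = 0.132 -> Y = 1.018 ✓
  A = 1.853 -> Y = 4.435 ✓
  A = 2.03 -> Y = 5.123 ✓
All samples match this transformation.

(b) A² + 1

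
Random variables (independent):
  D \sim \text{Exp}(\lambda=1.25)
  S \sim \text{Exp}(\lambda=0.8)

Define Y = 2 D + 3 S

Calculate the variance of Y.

For independent RVs: Var(aX + bY) = a²Var(X) + b²Var(Y)
Var(D) = 0.64
Var(S) = 1.5625
Var(Y) = 2²*0.64 + 3²*1.5625
= 4*0.64 + 9*1.5625 = 16.6225

16.6225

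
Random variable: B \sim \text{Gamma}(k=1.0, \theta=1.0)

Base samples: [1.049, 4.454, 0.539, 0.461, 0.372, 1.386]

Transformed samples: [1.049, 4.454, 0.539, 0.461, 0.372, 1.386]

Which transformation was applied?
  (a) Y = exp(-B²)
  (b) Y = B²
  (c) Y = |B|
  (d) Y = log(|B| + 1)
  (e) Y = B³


Checking option (c) Y = |B|:
  B = 1.049 -> Y = 1.049 ✓
  B = 4.454 -> Y = 4.454 ✓
  B = 0.539 -> Y = 0.539 ✓
All samples match this transformation.

(c) |B|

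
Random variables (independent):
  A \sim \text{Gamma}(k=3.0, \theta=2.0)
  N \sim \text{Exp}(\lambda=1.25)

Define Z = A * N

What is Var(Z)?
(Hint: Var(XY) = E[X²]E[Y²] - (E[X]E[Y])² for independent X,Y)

Var(XY) = E[X²]E[Y²] - (E[X]E[Y])²
E[A] = 6, Var(A) = 12
E[N] = 0.8, Var(N) = 0.64
E[A²] = 12 + 6² = 48
E[N²] = 0.64 + 0.8² = 1.28
Var(Z) = 48*1.28 - (6*0.8)²
= 61.44 - 23.04 = 38.4

38.4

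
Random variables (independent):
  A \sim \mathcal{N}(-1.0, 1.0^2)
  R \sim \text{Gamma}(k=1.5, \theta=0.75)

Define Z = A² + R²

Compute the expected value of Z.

E[Z] = E[A²] + E[R²]
E[A²] = Var(A) + E[A]² = 1 + 1 = 2
E[R²] = Var(R) + E[R]² = 0.84375 + 1.265625 = 2.109375
E[Z] = 2 + 2.109375 = 4.109375

4.109375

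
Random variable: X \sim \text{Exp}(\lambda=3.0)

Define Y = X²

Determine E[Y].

E[X²] = Var(X) + (E[X])² = 0.11111111 + 0.11111111 = 0.22222222

0.22222222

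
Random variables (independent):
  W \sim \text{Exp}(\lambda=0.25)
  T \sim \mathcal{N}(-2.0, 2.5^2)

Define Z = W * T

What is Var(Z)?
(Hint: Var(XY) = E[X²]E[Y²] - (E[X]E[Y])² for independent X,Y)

Var(XY) = E[X²]E[Y²] - (E[X]E[Y])²
E[W] = 4, Var(W) = 16
E[T] = -2, Var(T) = 6.25
E[W²] = 16 + 4² = 32
E[T²] = 6.25 + (-2)² = 10.25
Var(Z) = 32*10.25 - (4*(-2))²
= 328 - 64 = 264

264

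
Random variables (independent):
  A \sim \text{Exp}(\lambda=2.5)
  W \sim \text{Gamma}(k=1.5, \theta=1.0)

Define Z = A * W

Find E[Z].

For independent RVs: E[XY] = E[X]*E[Y]
E[A] = 0.4
E[W] = 1.5
E[Z] = 0.4 * 1.5 = 0.6

0.6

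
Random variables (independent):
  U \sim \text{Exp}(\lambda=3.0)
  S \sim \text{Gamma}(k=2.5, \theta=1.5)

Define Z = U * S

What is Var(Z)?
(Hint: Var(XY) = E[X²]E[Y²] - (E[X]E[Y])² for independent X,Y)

Var(XY) = E[X²]E[Y²] - (E[X]E[Y])²
E[U] = 0.33333333, Var(U) = 0.11111111
E[S] = 3.75, Var(S) = 5.625
E[U²] = 0.11111111 + 0.33333333² = 0.22222222
E[S²] = 5.625 + 3.75² = 19.6875
Var(Z) = 0.22222222*19.6875 - (0.33333333*3.75)²
= 4.375 - 1.5625 = 2.8125

2.8125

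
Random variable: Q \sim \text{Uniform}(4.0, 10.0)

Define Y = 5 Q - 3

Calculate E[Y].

For Y = 5Q - 3:
E[Y] = 5 * E[Q] - 3
E[Q] = (4 + 10)/2 = 7
E[Y] = 5 * 7 - 3 = 32

32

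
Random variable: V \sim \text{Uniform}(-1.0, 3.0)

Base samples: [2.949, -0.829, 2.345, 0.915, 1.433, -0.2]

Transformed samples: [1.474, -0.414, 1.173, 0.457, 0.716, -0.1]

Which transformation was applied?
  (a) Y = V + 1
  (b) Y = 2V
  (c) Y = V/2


Checking option (c) Y = V/2:
  V = 2.949 -> Y = 1.474 ✓
  V = -0.829 -> Y = -0.414 ✓
  V = 2.345 -> Y = 1.173 ✓
All samples match this transformation.

(c) V/2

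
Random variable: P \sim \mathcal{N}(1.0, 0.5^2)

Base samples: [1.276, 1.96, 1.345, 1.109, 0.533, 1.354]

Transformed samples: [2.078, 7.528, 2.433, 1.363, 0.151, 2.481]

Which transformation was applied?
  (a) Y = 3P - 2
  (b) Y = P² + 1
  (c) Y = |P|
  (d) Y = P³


Checking option (d) Y = P³:
  P = 1.276 -> Y = 2.078 ✓
  P = 1.96 -> Y = 7.528 ✓
  P = 1.345 -> Y = 2.433 ✓
All samples match this transformation.

(d) P³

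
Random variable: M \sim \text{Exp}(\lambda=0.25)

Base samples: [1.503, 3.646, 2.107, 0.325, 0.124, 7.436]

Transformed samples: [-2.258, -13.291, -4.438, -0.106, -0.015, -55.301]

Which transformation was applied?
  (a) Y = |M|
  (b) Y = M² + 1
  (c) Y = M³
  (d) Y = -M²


Checking option (d) Y = -M²:
  M = 1.503 -> Y = -2.258 ✓
  M = 3.646 -> Y = -13.291 ✓
  M = 2.107 -> Y = -4.438 ✓
All samples match this transformation.

(d) -M²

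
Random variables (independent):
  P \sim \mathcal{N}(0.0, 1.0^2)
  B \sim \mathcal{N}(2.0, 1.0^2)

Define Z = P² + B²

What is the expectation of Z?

E[Z] = E[P²] + E[B²]
E[P²] = Var(P) + E[P]² = 1 + 0 = 1
E[B²] = Var(B) + E[B]² = 1 + 4 = 5
E[Z] = 1 + 5 = 6

6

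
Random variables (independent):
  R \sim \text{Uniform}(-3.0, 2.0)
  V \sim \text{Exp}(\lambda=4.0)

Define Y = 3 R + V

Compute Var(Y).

For independent RVs: Var(aX + bY) = a²Var(X) + b²Var(Y)
Var(R) = 2.0833333
Var(V) = 0.0625
Var(Y) = 3²*2.0833333 + 1²*0.0625
= 9*2.0833333 + 1*0.0625 = 18.8125

18.8125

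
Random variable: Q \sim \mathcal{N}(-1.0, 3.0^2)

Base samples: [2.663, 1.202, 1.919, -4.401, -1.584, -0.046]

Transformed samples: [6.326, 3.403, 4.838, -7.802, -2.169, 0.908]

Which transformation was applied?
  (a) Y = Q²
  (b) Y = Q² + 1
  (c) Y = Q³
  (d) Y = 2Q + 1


Checking option (d) Y = 2Q + 1:
  Q = 2.663 -> Y = 6.326 ✓
  Q = 1.202 -> Y = 3.403 ✓
  Q = 1.919 -> Y = 4.838 ✓
All samples match this transformation.

(d) 2Q + 1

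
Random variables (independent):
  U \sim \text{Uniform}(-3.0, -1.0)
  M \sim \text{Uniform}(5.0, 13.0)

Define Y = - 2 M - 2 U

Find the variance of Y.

For independent RVs: Var(aX + bY) = a²Var(X) + b²Var(Y)
Var(U) = 0.33333333
Var(M) = 5.3333333
Var(Y) = (-2)²*0.33333333 + (-2)²*5.3333333
= 4*0.33333333 + 4*5.3333333 = 22.666667

22.666667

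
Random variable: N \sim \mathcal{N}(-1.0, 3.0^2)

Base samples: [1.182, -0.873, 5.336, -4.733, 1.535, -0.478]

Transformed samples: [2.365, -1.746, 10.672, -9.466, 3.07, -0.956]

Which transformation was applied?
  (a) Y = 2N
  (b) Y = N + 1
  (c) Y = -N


Checking option (a) Y = 2N:
  N = 1.182 -> Y = 2.365 ✓
  N = -0.873 -> Y = -1.746 ✓
  N = 5.336 -> Y = 10.672 ✓
All samples match this transformation.

(a) 2N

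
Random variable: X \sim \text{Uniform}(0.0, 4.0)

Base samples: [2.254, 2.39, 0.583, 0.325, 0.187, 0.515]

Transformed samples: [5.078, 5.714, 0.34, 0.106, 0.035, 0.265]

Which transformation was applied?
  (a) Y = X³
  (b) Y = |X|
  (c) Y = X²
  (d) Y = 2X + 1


Checking option (c) Y = X²:
  X = 2.254 -> Y = 5.078 ✓
  X = 2.39 -> Y = 5.714 ✓
  X = 0.583 -> Y = 0.34 ✓
All samples match this transformation.

(c) X²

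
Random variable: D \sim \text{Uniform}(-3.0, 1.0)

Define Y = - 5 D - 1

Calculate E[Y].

For Y = -5D - 1:
E[Y] = -5 * E[D] - 1
E[D] = (-3 + 1)/2 = -1
E[Y] = -5 * (-1) - 1 = 4

4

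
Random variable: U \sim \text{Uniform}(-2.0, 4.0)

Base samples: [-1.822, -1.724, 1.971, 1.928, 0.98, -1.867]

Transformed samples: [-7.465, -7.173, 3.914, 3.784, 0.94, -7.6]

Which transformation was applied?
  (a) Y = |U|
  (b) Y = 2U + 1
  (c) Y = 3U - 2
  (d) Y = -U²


Checking option (c) Y = 3U - 2:
  U = -1.822 -> Y = -7.465 ✓
  U = -1.724 -> Y = -7.173 ✓
  U = 1.971 -> Y = 3.914 ✓
All samples match this transformation.

(c) 3U - 2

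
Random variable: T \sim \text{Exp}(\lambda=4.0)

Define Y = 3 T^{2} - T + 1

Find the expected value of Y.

E[Y] = 3*E[T²] - 1*E[T] + 1
E[T] = 0.25
E[T²] = Var(T) + (E[T])² = 0.0625 + 0.0625 = 0.125
E[Y] = 3*0.125 - 1*0.25 + 1 = 1.125

1.125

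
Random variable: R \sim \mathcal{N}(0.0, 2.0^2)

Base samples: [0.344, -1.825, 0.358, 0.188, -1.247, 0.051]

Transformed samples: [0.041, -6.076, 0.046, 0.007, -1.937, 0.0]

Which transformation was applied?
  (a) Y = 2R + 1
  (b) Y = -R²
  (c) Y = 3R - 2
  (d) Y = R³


Checking option (d) Y = R³:
  R = 0.344 -> Y = 0.041 ✓
  R = -1.825 -> Y = -6.076 ✓
  R = 0.358 -> Y = 0.046 ✓
All samples match this transformation.

(d) R³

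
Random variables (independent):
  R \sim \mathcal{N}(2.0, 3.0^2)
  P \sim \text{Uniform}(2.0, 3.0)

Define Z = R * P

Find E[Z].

For independent RVs: E[XY] = E[X]*E[Y]
E[R] = 2
E[P] = 2.5
E[Z] = 2 * 2.5 = 5

5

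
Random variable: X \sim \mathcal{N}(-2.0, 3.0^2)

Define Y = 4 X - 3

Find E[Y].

For Y = 4X - 3:
E[Y] = 4 * E[X] - 3
E[X] = -2.0 = -2
E[Y] = 4 * (-2) - 3 = -11

-11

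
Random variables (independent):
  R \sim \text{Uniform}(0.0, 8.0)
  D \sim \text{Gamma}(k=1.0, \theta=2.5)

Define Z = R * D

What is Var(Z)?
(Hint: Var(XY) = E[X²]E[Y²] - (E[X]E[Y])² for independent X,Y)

Var(XY) = E[X²]E[Y²] - (E[X]E[Y])²
E[R] = 4, Var(R) = 5.3333333
E[D] = 2.5, Var(D) = 6.25
E[R²] = 5.3333333 + 4² = 21.333333
E[D²] = 6.25 + 2.5² = 12.5
Var(Z) = 21.333333*12.5 - (4*2.5)²
= 266.66667 - 100 = 166.66667

166.66667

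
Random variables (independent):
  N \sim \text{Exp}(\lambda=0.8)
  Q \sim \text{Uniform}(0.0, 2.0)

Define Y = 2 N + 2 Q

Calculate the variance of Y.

For independent RVs: Var(aX + bY) = a²Var(X) + b²Var(Y)
Var(N) = 1.5625
Var(Q) = 0.33333333
Var(Y) = 2²*1.5625 + 2²*0.33333333
= 4*1.5625 + 4*0.33333333 = 7.5833333

7.5833333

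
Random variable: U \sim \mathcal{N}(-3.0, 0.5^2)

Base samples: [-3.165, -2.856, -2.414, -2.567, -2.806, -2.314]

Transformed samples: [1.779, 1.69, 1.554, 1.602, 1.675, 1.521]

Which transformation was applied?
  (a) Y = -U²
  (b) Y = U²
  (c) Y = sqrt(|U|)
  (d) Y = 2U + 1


Checking option (c) Y = sqrt(|U|):
  U = -3.165 -> Y = 1.779 ✓
  U = -2.856 -> Y = 1.69 ✓
  U = -2.414 -> Y = 1.554 ✓
All samples match this transformation.

(c) sqrt(|U|)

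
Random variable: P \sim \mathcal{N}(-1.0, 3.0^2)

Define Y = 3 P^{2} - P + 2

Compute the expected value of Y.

E[Y] = 3*E[P²] - 1*E[P] + 2
E[P] = -1
E[P²] = Var(P) + (E[P])² = 9 + 1 = 10
E[Y] = 3*10 - 1*(-1) + 2 = 33

33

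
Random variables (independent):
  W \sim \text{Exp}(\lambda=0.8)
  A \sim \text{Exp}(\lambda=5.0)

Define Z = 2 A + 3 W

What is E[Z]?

E[Z] = 3*E[W] + 2*E[A]
E[W] = 1.25
E[A] = 0.2
E[Z] = 3*1.25 + 2*0.2 = 4.15

4.15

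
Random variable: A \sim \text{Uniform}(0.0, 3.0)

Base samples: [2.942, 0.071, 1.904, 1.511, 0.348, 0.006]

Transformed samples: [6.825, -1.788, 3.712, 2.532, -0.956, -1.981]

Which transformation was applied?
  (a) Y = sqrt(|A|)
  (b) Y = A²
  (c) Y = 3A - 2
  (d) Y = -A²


Checking option (c) Y = 3A - 2:
  A = 2.942 -> Y = 6.825 ✓
  A = 0.071 -> Y = -1.788 ✓
  A = 1.904 -> Y = 3.712 ✓
All samples match this transformation.

(c) 3A - 2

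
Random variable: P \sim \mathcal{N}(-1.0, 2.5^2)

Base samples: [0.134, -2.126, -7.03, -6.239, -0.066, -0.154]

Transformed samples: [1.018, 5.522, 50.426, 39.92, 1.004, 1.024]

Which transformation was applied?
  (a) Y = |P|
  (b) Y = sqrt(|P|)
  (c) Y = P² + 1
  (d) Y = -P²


Checking option (c) Y = P² + 1:
  P = 0.134 -> Y = 1.018 ✓
  P = -2.126 -> Y = 5.522 ✓
  P = -7.03 -> Y = 50.426 ✓
All samples match this transformation.

(c) P² + 1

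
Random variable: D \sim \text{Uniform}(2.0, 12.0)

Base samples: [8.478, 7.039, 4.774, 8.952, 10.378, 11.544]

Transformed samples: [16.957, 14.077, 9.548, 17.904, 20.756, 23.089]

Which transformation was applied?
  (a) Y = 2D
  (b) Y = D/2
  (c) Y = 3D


Checking option (a) Y = 2D:
  D = 8.478 -> Y = 16.957 ✓
  D = 7.039 -> Y = 14.077 ✓
  D = 4.774 -> Y = 9.548 ✓
All samples match this transformation.

(a) 2D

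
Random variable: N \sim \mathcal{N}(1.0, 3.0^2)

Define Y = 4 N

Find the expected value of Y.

For Y = 4N:
E[Y] = 4 * E[N]
E[N] = 1.0 = 1
E[Y] = 4 * 1 = 4

4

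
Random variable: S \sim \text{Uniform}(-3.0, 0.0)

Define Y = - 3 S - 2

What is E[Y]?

For Y = -3S - 2:
E[Y] = -3 * E[S] - 2
E[S] = (-3 + 0)/2 = -1.5
E[Y] = -3 * (-1.5) - 2 = 2.5

2.5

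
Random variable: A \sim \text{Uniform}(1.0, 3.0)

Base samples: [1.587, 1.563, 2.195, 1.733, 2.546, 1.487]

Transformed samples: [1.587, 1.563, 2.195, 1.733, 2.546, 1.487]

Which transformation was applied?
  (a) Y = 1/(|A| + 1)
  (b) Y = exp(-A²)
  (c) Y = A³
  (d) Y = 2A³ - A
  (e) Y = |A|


Checking option (e) Y = |A|:
  A = 1.587 -> Y = 1.587 ✓
  A = 1.563 -> Y = 1.563 ✓
  A = 2.195 -> Y = 2.195 ✓
All samples match this transformation.

(e) |A|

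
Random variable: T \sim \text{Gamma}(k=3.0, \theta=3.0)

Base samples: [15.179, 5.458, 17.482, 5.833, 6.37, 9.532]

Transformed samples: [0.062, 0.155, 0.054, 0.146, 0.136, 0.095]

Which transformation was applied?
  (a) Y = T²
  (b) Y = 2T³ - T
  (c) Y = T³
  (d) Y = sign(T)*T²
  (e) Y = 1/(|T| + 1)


Checking option (e) Y = 1/(|T| + 1):
  T = 15.179 -> Y = 0.062 ✓
  T = 5.458 -> Y = 0.155 ✓
  T = 17.482 -> Y = 0.054 ✓
All samples match this transformation.

(e) 1/(|T| + 1)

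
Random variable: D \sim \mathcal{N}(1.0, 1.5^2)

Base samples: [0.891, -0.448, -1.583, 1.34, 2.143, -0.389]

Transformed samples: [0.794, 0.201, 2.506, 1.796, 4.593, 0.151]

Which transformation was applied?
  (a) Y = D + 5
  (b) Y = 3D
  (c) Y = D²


Checking option (c) Y = D²:
  D = 0.891 -> Y = 0.794 ✓
  D = -0.448 -> Y = 0.201 ✓
  D = -1.583 -> Y = 2.506 ✓
All samples match this transformation.

(c) D²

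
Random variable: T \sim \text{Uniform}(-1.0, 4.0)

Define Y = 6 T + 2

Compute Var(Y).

For Y = aT + b: Var(Y) = a² * Var(T)
Var(T) = (4 + 1)^2/12 = 2.0833333
Var(Y) = 6² * 2.0833333 = 36 * 2.0833333 = 75

75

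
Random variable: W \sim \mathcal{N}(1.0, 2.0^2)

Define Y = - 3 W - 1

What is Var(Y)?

For Y = aW + b: Var(Y) = a² * Var(W)
Var(W) = 2.0^2 = 4
Var(Y) = (-3)² * 4 = 9 * 4 = 36

36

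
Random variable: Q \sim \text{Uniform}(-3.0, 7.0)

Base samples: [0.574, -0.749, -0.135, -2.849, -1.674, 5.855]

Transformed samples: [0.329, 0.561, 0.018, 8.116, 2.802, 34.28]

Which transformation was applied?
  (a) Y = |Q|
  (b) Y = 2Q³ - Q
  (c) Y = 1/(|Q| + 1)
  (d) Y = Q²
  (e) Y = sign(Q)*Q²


Checking option (d) Y = Q²:
  Q = 0.574 -> Y = 0.329 ✓
  Q = -0.749 -> Y = 0.561 ✓
  Q = -0.135 -> Y = 0.018 ✓
All samples match this transformation.

(d) Q²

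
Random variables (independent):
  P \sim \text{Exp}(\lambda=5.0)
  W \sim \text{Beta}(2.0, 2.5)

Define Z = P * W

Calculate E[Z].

For independent RVs: E[XY] = E[X]*E[Y]
E[P] = 0.2
E[W] = 0.44444444
E[Z] = 0.2 * 0.44444444 = 0.088888889

0.088888889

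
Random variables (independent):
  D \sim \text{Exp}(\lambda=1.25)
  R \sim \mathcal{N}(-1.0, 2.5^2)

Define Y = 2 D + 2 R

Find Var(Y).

For independent RVs: Var(aX + bY) = a²Var(X) + b²Var(Y)
Var(D) = 0.64
Var(R) = 6.25
Var(Y) = 2²*0.64 + 2²*6.25
= 4*0.64 + 4*6.25 = 27.56

27.56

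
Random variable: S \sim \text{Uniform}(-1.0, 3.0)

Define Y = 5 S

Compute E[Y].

For Y = 5S:
E[Y] = 5 * E[S]
E[S] = (-1 + 3)/2 = 1
E[Y] = 5 * 1 = 5

5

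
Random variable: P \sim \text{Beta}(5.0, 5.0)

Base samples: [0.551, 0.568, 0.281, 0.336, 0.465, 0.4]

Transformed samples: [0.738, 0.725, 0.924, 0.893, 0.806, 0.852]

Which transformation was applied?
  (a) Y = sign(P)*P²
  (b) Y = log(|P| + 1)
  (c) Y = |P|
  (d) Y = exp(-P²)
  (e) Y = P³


Checking option (d) Y = exp(-P²):
  P = 0.551 -> Y = 0.738 ✓
  P = 0.568 -> Y = 0.725 ✓
  P = 0.281 -> Y = 0.924 ✓
All samples match this transformation.

(d) exp(-P²)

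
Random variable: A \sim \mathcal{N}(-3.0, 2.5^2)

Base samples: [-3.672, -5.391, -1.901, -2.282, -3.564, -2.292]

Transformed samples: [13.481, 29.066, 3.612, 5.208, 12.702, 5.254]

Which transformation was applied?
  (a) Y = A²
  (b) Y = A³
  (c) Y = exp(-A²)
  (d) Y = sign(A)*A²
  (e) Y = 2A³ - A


Checking option (a) Y = A²:
  A = -3.672 -> Y = 13.481 ✓
  A = -5.391 -> Y = 29.066 ✓
  A = -1.901 -> Y = 3.612 ✓
All samples match this transformation.

(a) A²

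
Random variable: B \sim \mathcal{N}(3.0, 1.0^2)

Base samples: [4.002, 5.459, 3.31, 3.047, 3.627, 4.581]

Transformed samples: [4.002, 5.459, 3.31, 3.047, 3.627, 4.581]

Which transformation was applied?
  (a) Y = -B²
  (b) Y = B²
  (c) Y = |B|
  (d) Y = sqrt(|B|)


Checking option (c) Y = |B|:
  B = 4.002 -> Y = 4.002 ✓
  B = 5.459 -> Y = 5.459 ✓
  B = 3.31 -> Y = 3.31 ✓
All samples match this transformation.

(c) |B|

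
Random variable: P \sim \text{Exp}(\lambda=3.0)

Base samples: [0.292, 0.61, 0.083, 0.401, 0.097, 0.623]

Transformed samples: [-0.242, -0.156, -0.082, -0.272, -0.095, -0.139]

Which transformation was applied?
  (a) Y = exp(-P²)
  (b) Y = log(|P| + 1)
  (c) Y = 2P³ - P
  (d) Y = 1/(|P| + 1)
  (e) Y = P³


Checking option (c) Y = 2P³ - P:
  P = 0.292 -> Y = -0.242 ✓
  P = 0.61 -> Y = -0.156 ✓
  P = 0.083 -> Y = -0.082 ✓
All samples match this transformation.

(c) 2P³ - P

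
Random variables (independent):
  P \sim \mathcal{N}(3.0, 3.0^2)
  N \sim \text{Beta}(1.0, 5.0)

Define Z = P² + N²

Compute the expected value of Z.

E[Z] = E[P²] + E[N²]
E[P²] = Var(P) + E[P]² = 9 + 9 = 18
E[N²] = Var(N) + E[N]² = 0.01984127 + 0.027777778 = 0.047619048
E[Z] = 18 + 0.047619048 = 18.047619

18.047619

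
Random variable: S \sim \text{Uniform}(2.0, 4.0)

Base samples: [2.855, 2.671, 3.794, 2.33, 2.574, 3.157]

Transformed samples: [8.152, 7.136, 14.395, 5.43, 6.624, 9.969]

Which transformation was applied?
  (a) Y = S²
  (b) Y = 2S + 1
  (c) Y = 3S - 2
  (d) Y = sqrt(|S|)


Checking option (a) Y = S²:
  S = 2.855 -> Y = 8.152 ✓
  S = 2.671 -> Y = 7.136 ✓
  S = 3.794 -> Y = 14.395 ✓
All samples match this transformation.

(a) S²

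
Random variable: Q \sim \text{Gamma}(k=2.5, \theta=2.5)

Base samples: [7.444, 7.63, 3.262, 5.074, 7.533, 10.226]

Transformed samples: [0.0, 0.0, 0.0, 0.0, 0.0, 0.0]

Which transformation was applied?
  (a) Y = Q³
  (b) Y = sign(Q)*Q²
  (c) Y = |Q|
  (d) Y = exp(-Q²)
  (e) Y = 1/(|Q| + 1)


Checking option (d) Y = exp(-Q²):
  Q = 7.444 -> Y = 0.0 ✓
  Q = 7.63 -> Y = 0.0 ✓
  Q = 3.262 -> Y = 0.0 ✓
All samples match this transformation.

(d) exp(-Q²)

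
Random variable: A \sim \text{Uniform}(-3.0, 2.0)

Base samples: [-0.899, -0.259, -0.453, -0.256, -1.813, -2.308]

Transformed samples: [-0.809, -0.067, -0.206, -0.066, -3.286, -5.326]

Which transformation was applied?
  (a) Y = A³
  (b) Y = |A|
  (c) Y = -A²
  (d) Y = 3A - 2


Checking option (c) Y = -A²:
  A = -0.899 -> Y = -0.809 ✓
  A = -0.259 -> Y = -0.067 ✓
  A = -0.453 -> Y = -0.206 ✓
All samples match this transformation.

(c) -A²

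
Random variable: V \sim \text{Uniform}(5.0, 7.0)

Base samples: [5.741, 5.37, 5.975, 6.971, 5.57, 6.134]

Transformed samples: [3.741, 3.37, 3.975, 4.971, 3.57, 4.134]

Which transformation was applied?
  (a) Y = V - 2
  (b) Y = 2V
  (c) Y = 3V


Checking option (a) Y = V - 2:
  V = 5.741 -> Y = 3.741 ✓
  V = 5.37 -> Y = 3.37 ✓
  V = 5.975 -> Y = 3.975 ✓
All samples match this transformation.

(a) V - 2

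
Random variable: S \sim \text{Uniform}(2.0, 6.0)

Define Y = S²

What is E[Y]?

Using E[X²] = Var(X) + (E[X])²:
E[S] = 4
Var(S) = (6 - 2)^2/12 = 1.3333333
E[S²] = 1.3333333 + 4² = 1.3333333 + 16 = 17.333333

17.333333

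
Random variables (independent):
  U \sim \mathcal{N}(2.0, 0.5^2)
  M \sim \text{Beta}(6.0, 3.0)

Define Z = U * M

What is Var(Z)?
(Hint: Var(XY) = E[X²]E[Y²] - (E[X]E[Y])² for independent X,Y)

Var(XY) = E[X²]E[Y²] - (E[X]E[Y])²
E[U] = 2, Var(U) = 0.25
E[M] = 0.66666667, Var(M) = 0.022222222
E[U²] = 0.25 + 2² = 4.25
E[M²] = 0.022222222 + 0.66666667² = 0.46666667
Var(Z) = 4.25*0.46666667 - (2*0.66666667)²
= 1.9833333 - 1.7777778 = 0.20555556

0.20555556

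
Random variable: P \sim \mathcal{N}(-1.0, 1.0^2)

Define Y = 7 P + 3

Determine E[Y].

For Y = 7P + 3:
E[Y] = 7 * E[P] + 3
E[P] = -1.0 = -1
E[Y] = 7 * (-1) + 3 = -4

-4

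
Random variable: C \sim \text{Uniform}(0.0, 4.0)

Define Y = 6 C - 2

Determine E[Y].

For Y = 6C - 2:
E[Y] = 6 * E[C] - 2
E[C] = (0 + 4)/2 = 2
E[Y] = 6 * 2 - 2 = 10

10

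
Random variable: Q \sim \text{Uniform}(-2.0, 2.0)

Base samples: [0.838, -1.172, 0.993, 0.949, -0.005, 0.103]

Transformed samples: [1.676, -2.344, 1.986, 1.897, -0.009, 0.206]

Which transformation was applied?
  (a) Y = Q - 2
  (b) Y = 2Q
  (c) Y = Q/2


Checking option (b) Y = 2Q:
  Q = 0.838 -> Y = 1.676 ✓
  Q = -1.172 -> Y = -2.344 ✓
  Q = 0.993 -> Y = 1.986 ✓
All samples match this transformation.

(b) 2Q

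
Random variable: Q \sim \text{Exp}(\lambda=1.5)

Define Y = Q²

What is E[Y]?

E[Q²] = Var(Q) + (E[Q])² = 0.44444444 + 0.44444444 = 0.88888889

0.88888889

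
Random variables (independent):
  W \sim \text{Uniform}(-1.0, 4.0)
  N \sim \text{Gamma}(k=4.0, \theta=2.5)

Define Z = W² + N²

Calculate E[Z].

E[Z] = E[W²] + E[N²]
E[W²] = Var(W) + E[W]² = 2.0833333 + 2.25 = 4.3333333
E[N²] = Var(N) + E[N]² = 25 + 100 = 125
E[Z] = 4.3333333 + 125 = 129.33333

129.33333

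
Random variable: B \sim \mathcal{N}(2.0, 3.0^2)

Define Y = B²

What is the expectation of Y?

Using E[X²] = Var(X) + (E[X])²:
E[B] = 2
Var(B) = 3.0^2 = 9
E[B²] = 9 + 2² = 9 + 4 = 13

13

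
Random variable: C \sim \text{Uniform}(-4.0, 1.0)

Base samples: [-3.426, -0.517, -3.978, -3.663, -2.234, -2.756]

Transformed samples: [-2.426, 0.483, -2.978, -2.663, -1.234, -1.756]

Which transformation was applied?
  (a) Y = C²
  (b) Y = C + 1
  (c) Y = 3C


Checking option (b) Y = C + 1:
  C = -3.426 -> Y = -2.426 ✓
  C = -0.517 -> Y = 0.483 ✓
  C = -3.978 -> Y = -2.978 ✓
All samples match this transformation.

(b) C + 1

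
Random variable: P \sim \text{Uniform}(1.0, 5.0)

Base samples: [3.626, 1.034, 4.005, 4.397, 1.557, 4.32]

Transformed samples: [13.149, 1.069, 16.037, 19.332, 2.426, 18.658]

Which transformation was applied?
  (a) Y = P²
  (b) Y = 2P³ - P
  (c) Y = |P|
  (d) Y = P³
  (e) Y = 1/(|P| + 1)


Checking option (a) Y = P²:
  P = 3.626 -> Y = 13.149 ✓
  P = 1.034 -> Y = 1.069 ✓
  P = 4.005 -> Y = 16.037 ✓
All samples match this transformation.

(a) P²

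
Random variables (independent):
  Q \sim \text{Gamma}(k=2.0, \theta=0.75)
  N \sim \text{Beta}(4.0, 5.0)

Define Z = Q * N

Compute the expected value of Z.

For independent RVs: E[XY] = E[X]*E[Y]
E[Q] = 1.5
E[N] = 0.44444444
E[Z] = 1.5 * 0.44444444 = 0.66666667

0.66666667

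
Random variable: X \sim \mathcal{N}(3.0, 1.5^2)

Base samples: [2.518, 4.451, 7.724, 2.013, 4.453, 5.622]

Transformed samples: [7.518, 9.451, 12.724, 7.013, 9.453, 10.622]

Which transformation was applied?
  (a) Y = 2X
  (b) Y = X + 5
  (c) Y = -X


Checking option (b) Y = X + 5:
  X = 2.518 -> Y = 7.518 ✓
  X = 4.451 -> Y = 9.451 ✓
  X = 7.724 -> Y = 12.724 ✓
All samples match this transformation.

(b) X + 5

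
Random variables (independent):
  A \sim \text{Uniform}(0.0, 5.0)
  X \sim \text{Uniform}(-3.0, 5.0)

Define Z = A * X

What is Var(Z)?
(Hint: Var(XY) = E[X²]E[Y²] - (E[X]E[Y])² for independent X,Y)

Var(XY) = E[X²]E[Y²] - (E[X]E[Y])²
E[A] = 2.5, Var(A) = 2.0833333
E[X] = 1, Var(X) = 5.3333333
E[A²] = 2.0833333 + 2.5² = 8.3333333
E[X²] = 5.3333333 + 1² = 6.3333333
Var(Z) = 8.3333333*6.3333333 - (2.5*1)²
= 52.777778 - 6.25 = 46.527778

46.527778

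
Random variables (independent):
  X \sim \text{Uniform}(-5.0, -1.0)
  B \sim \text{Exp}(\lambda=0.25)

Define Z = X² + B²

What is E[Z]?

E[Z] = E[X²] + E[B²]
E[X²] = Var(X) + E[X]² = 1.3333333 + 9 = 10.333333
E[B²] = Var(B) + E[B]² = 16 + 16 = 32
E[Z] = 10.333333 + 32 = 42.333333

42.333333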